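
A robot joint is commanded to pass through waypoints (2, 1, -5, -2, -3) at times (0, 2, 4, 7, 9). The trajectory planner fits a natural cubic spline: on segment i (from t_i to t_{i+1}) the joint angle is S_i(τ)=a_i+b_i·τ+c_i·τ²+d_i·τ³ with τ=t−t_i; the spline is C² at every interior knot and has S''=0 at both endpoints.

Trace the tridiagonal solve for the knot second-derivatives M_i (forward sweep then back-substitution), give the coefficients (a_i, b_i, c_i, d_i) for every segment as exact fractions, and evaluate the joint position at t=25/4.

  seg 0: a=2 b=289/688 c=0 d=-633/2752
  seg 1: a=1 b=-805/344 c=-1899/1376 d=1445/2752
  seg 2: a=-5 b=-1073/688 c=609/344 d=-631/2064
  seg 3: a=-2 b=139/172 c=-675/688 d=225/1376
S(25/4) = -133373/44032

Δ: Δ0=-1/2, Δ1=-3, Δ2=1, Δ3=-1/2
row 1: diag=8, rhs=-15; c'=1/4, d'=-15/8
row 2: denom=10−2·1/4=19/2; d'=(24−2·-15/8)/(19/2)=111/38
row 3: denom=10−3·6/19=172/19; d'=(-9−3·111/38)/(172/19)=-675/344
back: M3=-675/344
back: M2=111/38−6/19·-675/344=609/172
back: M1=-15/8−1/4·609/172=-1899/688
M: M0=0, M1=-1899/688, M2=609/172, M3=-675/344, M4=0
seg 0: a=2, c=M0/2=0, d=(M1−M0)/(6·2)=-633/2752, b=Δ0−h0·(2M0+M1)/6=289/688
seg 1: a=1, c=M1/2=-1899/1376, d=(M2−M1)/(6·2)=1445/2752, b=Δ1−h1·(2M1+M2)/6=-805/344
seg 2: a=-5, c=M2/2=609/344, d=(M3−M2)/(6·3)=-631/2064, b=Δ2−h2·(2M2+M3)/6=-1073/688
seg 3: a=-2, c=M3/2=-675/688, d=(M4−M3)/(6·2)=225/1376, b=Δ3−h3·(2M3+M4)/6=139/172
t_q=25/4 → seg 2, τ=9/4; S=-5+-1073/688·τ+609/344·τ²+-631/2064·τ³=-133373/44032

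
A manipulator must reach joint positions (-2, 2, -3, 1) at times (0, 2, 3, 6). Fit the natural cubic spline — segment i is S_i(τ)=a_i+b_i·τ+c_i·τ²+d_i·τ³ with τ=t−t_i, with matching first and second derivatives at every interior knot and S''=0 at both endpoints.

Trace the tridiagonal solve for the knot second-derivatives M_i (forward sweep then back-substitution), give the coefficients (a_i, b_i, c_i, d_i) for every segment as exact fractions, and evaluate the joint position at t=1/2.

  seg 0: a=-2 b=656/141 c=0 d=-187/282
  seg 1: a=2 b=-466/141 c=-187/47 d=322/141
  seg 2: a=-3 b=-622/141 c=135/47 d=-15/47
S(1/2) = 183/752

Δ: Δ0=2, Δ1=-5, Δ2=4/3
row 1: diag=6, rhs=-42; c'=1/6, d'=-7
row 2: denom=8−1·1/6=47/6; d'=(38−1·-7)/(47/6)=270/47
back: M2=270/47
back: M1=-7−1/6·270/47=-374/47
M: M0=0, M1=-374/47, M2=270/47, M3=0
seg 0: a=-2, c=M0/2=0, d=(M1−M0)/(6·2)=-187/282, b=Δ0−h0·(2M0+M1)/6=656/141
seg 1: a=2, c=M1/2=-187/47, d=(M2−M1)/(6·1)=322/141, b=Δ1−h1·(2M1+M2)/6=-466/141
seg 2: a=-3, c=M2/2=135/47, d=(M3−M2)/(6·3)=-15/47, b=Δ2−h2·(2M2+M3)/6=-622/141
t_q=1/2 → seg 0, τ=1/2; S=-2+656/141·τ+0·τ²+-187/282·τ³=183/752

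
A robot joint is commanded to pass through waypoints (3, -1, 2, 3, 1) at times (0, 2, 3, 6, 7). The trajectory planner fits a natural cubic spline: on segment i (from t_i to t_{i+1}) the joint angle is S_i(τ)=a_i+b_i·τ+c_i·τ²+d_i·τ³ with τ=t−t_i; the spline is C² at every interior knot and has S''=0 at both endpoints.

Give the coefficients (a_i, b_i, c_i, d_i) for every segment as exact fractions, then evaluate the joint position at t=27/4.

  seg 0: a=3 b=-262/69 c=0 d=31/69
  seg 1: a=-1 b=110/69 c=62/23 d=-89/69
  seg 2: a=2 b=215/69 c=-27/23 d=17/207
  seg 3: a=3 b=-118/69 c=-10/23 d=10/69
S(27/4) = 1129/736

Δ: Δ0=-2, Δ1=3, Δ2=1/3, Δ3=-2
row 1: diag=6, rhs=30; c'=1/6, d'=5
row 2: denom=8−1·1/6=47/6; d'=(-16−1·5)/(47/6)=-126/47
row 3: denom=8−3·18/47=322/47; d'=(-14−3·-126/47)/(322/47)=-20/23
back: M3=-20/23
back: M2=-126/47−18/47·-20/23=-54/23
back: M1=5−1/6·-54/23=124/23
M: M0=0, M1=124/23, M2=-54/23, M3=-20/23, M4=0
seg 0: a=3, c=M0/2=0, d=(M1−M0)/(6·2)=31/69, b=Δ0−h0·(2M0+M1)/6=-262/69
seg 1: a=-1, c=M1/2=62/23, d=(M2−M1)/(6·1)=-89/69, b=Δ1−h1·(2M1+M2)/6=110/69
seg 2: a=2, c=M2/2=-27/23, d=(M3−M2)/(6·3)=17/207, b=Δ2−h2·(2M2+M3)/6=215/69
seg 3: a=3, c=M3/2=-10/23, d=(M4−M3)/(6·1)=10/69, b=Δ3−h3·(2M3+M4)/6=-118/69
t_q=27/4 → seg 3, τ=3/4; S=3+-118/69·τ+-10/23·τ²+10/69·τ³=1129/736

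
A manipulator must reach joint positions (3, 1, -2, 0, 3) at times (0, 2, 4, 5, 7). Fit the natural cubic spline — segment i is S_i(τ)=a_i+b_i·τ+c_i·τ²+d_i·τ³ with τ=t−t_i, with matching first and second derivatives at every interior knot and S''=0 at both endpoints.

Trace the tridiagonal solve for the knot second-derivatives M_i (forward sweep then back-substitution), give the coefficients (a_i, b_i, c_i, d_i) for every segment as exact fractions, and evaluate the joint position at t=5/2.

Δ: Δ0=-1, Δ1=-3/2, Δ2=2, Δ3=3/2
row 1: diag=8, rhs=-3; c'=1/4, d'=-3/8
row 2: denom=6−2·1/4=11/2; d'=(21−2·-3/8)/(11/2)=87/22
row 3: denom=6−1·2/11=64/11; d'=(-3−1·87/22)/(64/11)=-153/128
back: M3=-153/128
back: M2=87/22−2/11·-153/128=267/64
back: M1=-3/8−1/4·267/64=-363/256
M: M0=0, M1=-363/256, M2=267/64, M3=-153/128, M4=0
seg 0: a=3, c=M0/2=0, d=(M1−M0)/(6·2)=-121/1024, b=Δ0−h0·(2M0+M1)/6=-135/256
seg 1: a=1, c=M1/2=-363/512, d=(M2−M1)/(6·2)=477/1024, b=Δ1−h1·(2M1+M2)/6=-249/128
seg 2: a=-2, c=M2/2=267/128, d=(M3−M2)/(6·1)=-229/256, b=Δ2−h2·(2M2+M3)/6=207/256
seg 3: a=0, c=M3/2=-153/256, d=(M4−M3)/(6·2)=51/512, b=Δ3−h3·(2M3+M4)/6=147/64
t_q=5/2 → seg 1, τ=1/2; S=1+-249/128·τ+-363/512·τ²+477/1024·τ³=-751/8192

  seg 0: a=3 b=-135/256 c=0 d=-121/1024
  seg 1: a=1 b=-249/128 c=-363/512 d=477/1024
  seg 2: a=-2 b=207/256 c=267/128 d=-229/256
  seg 3: a=0 b=147/64 c=-153/256 d=51/512
S(5/2) = -751/8192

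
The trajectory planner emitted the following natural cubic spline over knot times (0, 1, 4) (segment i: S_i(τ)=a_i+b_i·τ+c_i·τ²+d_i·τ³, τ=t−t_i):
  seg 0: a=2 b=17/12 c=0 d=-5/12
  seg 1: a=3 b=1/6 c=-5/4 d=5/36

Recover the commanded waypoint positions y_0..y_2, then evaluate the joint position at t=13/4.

y_0=2 y_1=3 y_2=-4
S(13/4) = -351/256

y_0 = S_0(0) = a_0 = 2
y_1 = S_1(0) = a_1 = 3
y_2 = S_1(3) = -4
t_q=13/4 is in segment 1 (τ=9/4); S_1(τ)=-351/256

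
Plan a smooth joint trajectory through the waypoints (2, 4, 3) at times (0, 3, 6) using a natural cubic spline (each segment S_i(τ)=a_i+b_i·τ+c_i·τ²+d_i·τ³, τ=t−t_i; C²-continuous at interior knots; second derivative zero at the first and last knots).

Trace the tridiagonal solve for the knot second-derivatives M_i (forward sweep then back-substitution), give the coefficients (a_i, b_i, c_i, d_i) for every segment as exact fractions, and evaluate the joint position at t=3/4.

  seg 0: a=2 b=11/12 c=0 d=-1/36
  seg 1: a=4 b=1/6 c=-1/4 d=1/36
S(3/4) = 685/256

Δ: Δ0=2/3, Δ1=-1/3
row 1: diag=12, rhs=-6; c'=1/4, d'=-1/2
back: M1=-1/2
M: M0=0, M1=-1/2, M2=0
seg 0: a=2, c=M0/2=0, d=(M1−M0)/(6·3)=-1/36, b=Δ0−h0·(2M0+M1)/6=11/12
seg 1: a=4, c=M1/2=-1/4, d=(M2−M1)/(6·3)=1/36, b=Δ1−h1·(2M1+M2)/6=1/6
t_q=3/4 → seg 0, τ=3/4; S=2+11/12·τ+0·τ²+-1/36·τ³=685/256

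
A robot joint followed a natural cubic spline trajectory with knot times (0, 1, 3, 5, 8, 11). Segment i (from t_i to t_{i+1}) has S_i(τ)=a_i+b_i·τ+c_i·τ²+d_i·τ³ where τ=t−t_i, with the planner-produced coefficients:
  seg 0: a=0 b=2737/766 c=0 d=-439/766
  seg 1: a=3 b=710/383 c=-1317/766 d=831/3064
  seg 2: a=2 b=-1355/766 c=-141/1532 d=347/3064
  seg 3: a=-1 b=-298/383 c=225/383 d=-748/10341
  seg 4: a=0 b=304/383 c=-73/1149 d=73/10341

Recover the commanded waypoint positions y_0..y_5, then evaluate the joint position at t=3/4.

y_0 = S_0(0) = a_0 = 0
y_1 = S_1(0) = a_1 = 3
y_2 = S_2(0) = a_2 = 2
y_3 = S_3(0) = a_3 = -1
y_4 = S_4(0) = a_4 = 0
y_5 = S_4(3) = 2
t_q=3/4 is in segment 0 (τ=3/4); S_0(τ)=119523/49024

y_0=0 y_1=3 y_2=2 y_3=-1 y_4=0 y_5=2
S(3/4) = 119523/49024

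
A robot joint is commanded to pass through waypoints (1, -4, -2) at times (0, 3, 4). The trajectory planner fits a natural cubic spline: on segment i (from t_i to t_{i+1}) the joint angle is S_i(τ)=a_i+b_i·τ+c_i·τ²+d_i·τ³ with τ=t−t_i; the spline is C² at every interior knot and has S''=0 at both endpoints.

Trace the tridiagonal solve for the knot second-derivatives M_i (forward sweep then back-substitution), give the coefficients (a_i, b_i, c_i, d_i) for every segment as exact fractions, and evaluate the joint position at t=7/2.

Δ: Δ0=-5/3, Δ1=2
row 1: diag=8, rhs=22; c'=1/8, d'=11/4
back: M1=11/4
M: M0=0, M1=11/4, M2=0
seg 0: a=1, c=M0/2=0, d=(M1−M0)/(6·3)=11/72, b=Δ0−h0·(2M0+M1)/6=-73/24
seg 1: a=-4, c=M1/2=11/8, d=(M2−M1)/(6·1)=-11/24, b=Δ1−h1·(2M1+M2)/6=13/12
t_q=7/2 → seg 1, τ=1/2; S=-4+13/12·τ+11/8·τ²+-11/24·τ³=-203/64

  seg 0: a=1 b=-73/24 c=0 d=11/72
  seg 1: a=-4 b=13/12 c=11/8 d=-11/24
S(7/2) = -203/64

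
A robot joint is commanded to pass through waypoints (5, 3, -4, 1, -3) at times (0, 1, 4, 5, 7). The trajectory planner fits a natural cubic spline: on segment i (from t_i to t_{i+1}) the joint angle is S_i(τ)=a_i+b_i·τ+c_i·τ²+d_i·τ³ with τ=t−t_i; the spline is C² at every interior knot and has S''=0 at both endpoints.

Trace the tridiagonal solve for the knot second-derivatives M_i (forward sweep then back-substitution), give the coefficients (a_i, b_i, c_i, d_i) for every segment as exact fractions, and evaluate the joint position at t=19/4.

  seg 0: a=5 b=-31/21 c=0 d=-11/21
  seg 1: a=3 b=-64/21 c=-11/7 d=38/63
  seg 2: a=-4 b=80/21 c=27/7 d=-8/3
  seg 3: a=1 b=74/21 c=-29/7 d=29/42
S(19/4) = -11/112

Δ: Δ0=-2, Δ1=-7/3, Δ2=5, Δ3=-2
row 1: diag=8, rhs=-2; c'=3/8, d'=-1/4
row 2: denom=8−3·3/8=55/8; d'=(44−3·-1/4)/(55/8)=358/55
row 3: denom=6−1·8/55=322/55; d'=(-42−1·358/55)/(322/55)=-58/7
back: M3=-58/7
back: M2=358/55−8/55·-58/7=54/7
back: M1=-1/4−3/8·54/7=-22/7
M: M0=0, M1=-22/7, M2=54/7, M3=-58/7, M4=0
seg 0: a=5, c=M0/2=0, d=(M1−M0)/(6·1)=-11/21, b=Δ0−h0·(2M0+M1)/6=-31/21
seg 1: a=3, c=M1/2=-11/7, d=(M2−M1)/(6·3)=38/63, b=Δ1−h1·(2M1+M2)/6=-64/21
seg 2: a=-4, c=M2/2=27/7, d=(M3−M2)/(6·1)=-8/3, b=Δ2−h2·(2M2+M3)/6=80/21
seg 3: a=1, c=M3/2=-29/7, d=(M4−M3)/(6·2)=29/42, b=Δ3−h3·(2M3+M4)/6=74/21
t_q=19/4 → seg 2, τ=3/4; S=-4+80/21·τ+27/7·τ²+-8/3·τ³=-11/112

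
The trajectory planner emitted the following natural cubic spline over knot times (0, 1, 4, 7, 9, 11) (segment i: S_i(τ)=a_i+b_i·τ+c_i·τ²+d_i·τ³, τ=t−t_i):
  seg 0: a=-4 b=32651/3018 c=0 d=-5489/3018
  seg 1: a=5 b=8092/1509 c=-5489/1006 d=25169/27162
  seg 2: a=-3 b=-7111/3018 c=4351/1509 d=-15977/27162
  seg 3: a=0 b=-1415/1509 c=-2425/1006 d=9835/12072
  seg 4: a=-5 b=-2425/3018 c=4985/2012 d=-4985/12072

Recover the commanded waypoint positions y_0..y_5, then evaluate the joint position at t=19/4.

y_0=-4 y_1=5 y_2=-3 y_3=0 y_4=-5 y_5=0
S(19/4) = -218481/64384

y_0 = S_0(0) = a_0 = -4
y_1 = S_1(0) = a_1 = 5
y_2 = S_2(0) = a_2 = -3
y_3 = S_3(0) = a_3 = 0
y_4 = S_4(0) = a_4 = -5
y_5 = S_4(2) = 0
t_q=19/4 is in segment 2 (τ=3/4); S_2(τ)=-218481/64384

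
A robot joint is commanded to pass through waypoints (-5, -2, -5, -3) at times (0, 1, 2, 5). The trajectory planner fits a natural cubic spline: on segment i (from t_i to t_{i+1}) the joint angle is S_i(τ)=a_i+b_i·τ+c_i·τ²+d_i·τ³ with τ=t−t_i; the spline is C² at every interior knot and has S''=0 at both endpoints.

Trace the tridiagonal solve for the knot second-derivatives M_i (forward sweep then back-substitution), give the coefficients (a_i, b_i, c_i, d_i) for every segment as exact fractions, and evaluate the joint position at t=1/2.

  seg 0: a=-5 b=14/3 c=0 d=-5/3
  seg 1: a=-2 b=-1/3 c=-5 d=7/3
  seg 2: a=-5 b=-10/3 c=2 d=-2/9
S(1/2) = -23/8

Δ: Δ0=3, Δ1=-3, Δ2=2/3
row 1: diag=4, rhs=-36; c'=1/4, d'=-9
row 2: denom=8−1·1/4=31/4; d'=(22−1·-9)/(31/4)=4
back: M2=4
back: M1=-9−1/4·4=-10
M: M0=0, M1=-10, M2=4, M3=0
seg 0: a=-5, c=M0/2=0, d=(M1−M0)/(6·1)=-5/3, b=Δ0−h0·(2M0+M1)/6=14/3
seg 1: a=-2, c=M1/2=-5, d=(M2−M1)/(6·1)=7/3, b=Δ1−h1·(2M1+M2)/6=-1/3
seg 2: a=-5, c=M2/2=2, d=(M3−M2)/(6·3)=-2/9, b=Δ2−h2·(2M2+M3)/6=-10/3
t_q=1/2 → seg 0, τ=1/2; S=-5+14/3·τ+0·τ²+-5/3·τ³=-23/8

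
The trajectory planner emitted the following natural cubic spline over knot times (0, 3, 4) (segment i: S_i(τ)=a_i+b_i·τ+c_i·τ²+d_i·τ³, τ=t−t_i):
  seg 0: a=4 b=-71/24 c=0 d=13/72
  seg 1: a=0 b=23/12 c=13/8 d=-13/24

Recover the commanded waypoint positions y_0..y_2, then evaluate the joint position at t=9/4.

y_0 = S_0(0) = a_0 = 4
y_1 = S_1(0) = a_1 = 0
y_2 = S_1(1) = 3
t_q=9/4 is in segment 0 (τ=9/4); S_0(τ)=-307/512

y_0=4 y_1=0 y_2=3
S(9/4) = -307/512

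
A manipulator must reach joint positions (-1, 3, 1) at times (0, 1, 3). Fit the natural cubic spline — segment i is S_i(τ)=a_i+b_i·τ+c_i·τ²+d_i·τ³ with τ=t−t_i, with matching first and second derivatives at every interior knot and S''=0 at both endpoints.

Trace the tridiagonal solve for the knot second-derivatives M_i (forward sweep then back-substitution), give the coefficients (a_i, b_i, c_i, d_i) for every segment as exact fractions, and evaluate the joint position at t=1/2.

Δ: Δ0=4, Δ1=-1
row 1: diag=6, rhs=-30; c'=1/3, d'=-5
back: M1=-5
M: M0=0, M1=-5, M2=0
seg 0: a=-1, c=M0/2=0, d=(M1−M0)/(6·1)=-5/6, b=Δ0−h0·(2M0+M1)/6=29/6
seg 1: a=3, c=M1/2=-5/2, d=(M2−M1)/(6·2)=5/12, b=Δ1−h1·(2M1+M2)/6=7/3
t_q=1/2 → seg 0, τ=1/2; S=-1+29/6·τ+0·τ²+-5/6·τ³=21/16

  seg 0: a=-1 b=29/6 c=0 d=-5/6
  seg 1: a=3 b=7/3 c=-5/2 d=5/12
S(1/2) = 21/16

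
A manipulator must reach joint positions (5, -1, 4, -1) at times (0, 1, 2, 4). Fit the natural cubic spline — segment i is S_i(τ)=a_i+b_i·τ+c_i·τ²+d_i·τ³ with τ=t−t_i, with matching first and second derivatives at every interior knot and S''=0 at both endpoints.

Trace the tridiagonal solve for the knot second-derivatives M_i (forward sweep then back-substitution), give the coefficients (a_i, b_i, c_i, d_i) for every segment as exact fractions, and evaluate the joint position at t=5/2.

Δ: Δ0=-6, Δ1=5, Δ2=-5/2
row 1: diag=4, rhs=66; c'=1/4, d'=33/2
row 2: denom=6−1·1/4=23/4; d'=(-45−1·33/2)/(23/4)=-246/23
back: M2=-246/23
back: M1=33/2−1/4·-246/23=441/23
M: M0=0, M1=441/23, M2=-246/23, M3=0
seg 0: a=5, c=M0/2=0, d=(M1−M0)/(6·1)=147/46, b=Δ0−h0·(2M0+M1)/6=-423/46
seg 1: a=-1, c=M1/2=441/46, d=(M2−M1)/(6·1)=-229/46, b=Δ1−h1·(2M1+M2)/6=9/23
seg 2: a=4, c=M2/2=-123/23, d=(M3−M2)/(6·2)=41/46, b=Δ2−h2·(2M2+M3)/6=213/46
t_q=5/2 → seg 2, τ=1/2; S=4+213/46·τ+-123/23·τ²+41/46·τ³=1873/368

  seg 0: a=5 b=-423/46 c=0 d=147/46
  seg 1: a=-1 b=9/23 c=441/46 d=-229/46
  seg 2: a=4 b=213/46 c=-123/23 d=41/46
S(5/2) = 1873/368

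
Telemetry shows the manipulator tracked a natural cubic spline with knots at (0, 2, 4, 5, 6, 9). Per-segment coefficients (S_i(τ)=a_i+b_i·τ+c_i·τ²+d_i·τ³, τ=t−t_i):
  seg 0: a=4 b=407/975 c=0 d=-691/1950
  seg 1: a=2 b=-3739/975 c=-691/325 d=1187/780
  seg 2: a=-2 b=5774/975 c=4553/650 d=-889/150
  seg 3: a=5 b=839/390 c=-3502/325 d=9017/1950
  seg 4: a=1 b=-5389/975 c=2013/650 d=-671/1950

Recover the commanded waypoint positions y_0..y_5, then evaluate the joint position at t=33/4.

y_0=4 y_1=2 y_2=-2 y_3=5 y_4=1 y_5=3
S(33/4) = 2683/8320

y_0 = S_0(0) = a_0 = 4
y_1 = S_1(0) = a_1 = 2
y_2 = S_2(0) = a_2 = -2
y_3 = S_3(0) = a_3 = 5
y_4 = S_4(0) = a_4 = 1
y_5 = S_4(3) = 3
t_q=33/4 is in segment 4 (τ=9/4); S_4(τ)=2683/8320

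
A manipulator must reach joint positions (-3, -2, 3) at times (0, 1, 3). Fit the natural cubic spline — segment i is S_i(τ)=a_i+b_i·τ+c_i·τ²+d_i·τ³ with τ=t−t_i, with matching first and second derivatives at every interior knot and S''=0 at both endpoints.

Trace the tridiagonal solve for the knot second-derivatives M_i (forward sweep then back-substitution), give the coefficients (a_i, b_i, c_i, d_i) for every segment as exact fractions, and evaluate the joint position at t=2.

Δ: Δ0=1, Δ1=5/2
row 1: diag=6, rhs=9; c'=1/3, d'=3/2
back: M1=3/2
M: M0=0, M1=3/2, M2=0
seg 0: a=-3, c=M0/2=0, d=(M1−M0)/(6·1)=1/4, b=Δ0−h0·(2M0+M1)/6=3/4
seg 1: a=-2, c=M1/2=3/4, d=(M2−M1)/(6·2)=-1/8, b=Δ1−h1·(2M1+M2)/6=3/2
t_q=2 → seg 1, τ=1; S=-2+3/2·τ+3/4·τ²+-1/8·τ³=1/8

  seg 0: a=-3 b=3/4 c=0 d=1/4
  seg 1: a=-2 b=3/2 c=3/4 d=-1/8
S(2) = 1/8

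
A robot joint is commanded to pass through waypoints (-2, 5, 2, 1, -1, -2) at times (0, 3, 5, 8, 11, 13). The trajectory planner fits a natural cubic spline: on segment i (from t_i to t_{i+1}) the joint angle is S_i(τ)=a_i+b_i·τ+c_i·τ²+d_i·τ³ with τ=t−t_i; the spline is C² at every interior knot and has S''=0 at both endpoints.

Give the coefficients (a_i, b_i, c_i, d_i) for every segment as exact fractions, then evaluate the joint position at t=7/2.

Δ: Δ0=7/3, Δ1=-3/2, Δ2=-1/3, Δ3=-2/3, Δ4=-1/2
row 1: diag=10, rhs=-23; c'=1/5, d'=-23/10
row 2: denom=10−2·1/5=48/5; d'=(7−2·-23/10)/(48/5)=29/24
row 3: denom=12−3·5/16=177/16; d'=(-2−3·29/24)/(177/16)=-30/59
row 4: denom=10−3·16/59=542/59; d'=(1−3·-30/59)/(542/59)=149/542
back: M4=149/542
back: M3=-30/59−16/59·149/542=-158/271
back: M2=29/24−5/16·-158/271=2261/1626
back: M1=-23/10−1/5·2261/1626=-2096/813
M: M0=0, M1=-2096/813, M2=2261/1626, M3=-158/271, M4=149/542, M5=0
seg 0: a=-2, c=M0/2=0, d=(M1−M0)/(6·3)=-1048/7317, b=Δ0−h0·(2M0+M1)/6=2945/813
seg 1: a=5, c=M1/2=-1048/813, d=(M2−M1)/(6·2)=717/2168, b=Δ1−h1·(2M1+M2)/6=-199/813
seg 2: a=2, c=M2/2=2261/3252, d=(M3−M2)/(6·3)=-3209/29268, b=Δ2−h2·(2M2+M3)/6=-2329/1626
seg 3: a=1, c=M3/2=-79/271, d=(M4−M3)/(6·3)=155/3252, b=Δ3−h3·(2M3+M4)/6=-719/3252
seg 4: a=-1, c=M4/2=149/1084, d=(M5−M4)/(6·2)=-149/6504, b=Δ4−h4·(2M4+M5)/6=-1111/1626
t_q=7/2 → seg 1, τ=1/2; S=5+-199/813·τ+-1048/813·τ²+717/2168·τ³=79725/17344

  seg 0: a=-2 b=2945/813 c=0 d=-1048/7317
  seg 1: a=5 b=-199/813 c=-1048/813 d=717/2168
  seg 2: a=2 b=-2329/1626 c=2261/3252 d=-3209/29268
  seg 3: a=1 b=-719/3252 c=-79/271 d=155/3252
  seg 4: a=-1 b=-1111/1626 c=149/1084 d=-149/6504
S(7/2) = 79725/17344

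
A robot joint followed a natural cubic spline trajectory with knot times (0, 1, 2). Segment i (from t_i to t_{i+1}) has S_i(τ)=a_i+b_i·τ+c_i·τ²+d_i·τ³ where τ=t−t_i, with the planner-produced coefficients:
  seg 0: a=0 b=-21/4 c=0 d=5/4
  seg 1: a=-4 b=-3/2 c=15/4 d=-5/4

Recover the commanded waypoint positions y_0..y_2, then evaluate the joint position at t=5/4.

y_0 = S_0(0) = a_0 = 0
y_1 = S_1(0) = a_1 = -4
y_2 = S_1(1) = -3
t_q=5/4 is in segment 1 (τ=1/4); S_1(τ)=-1065/256

y_0=0 y_1=-4 y_2=-3
S(5/4) = -1065/256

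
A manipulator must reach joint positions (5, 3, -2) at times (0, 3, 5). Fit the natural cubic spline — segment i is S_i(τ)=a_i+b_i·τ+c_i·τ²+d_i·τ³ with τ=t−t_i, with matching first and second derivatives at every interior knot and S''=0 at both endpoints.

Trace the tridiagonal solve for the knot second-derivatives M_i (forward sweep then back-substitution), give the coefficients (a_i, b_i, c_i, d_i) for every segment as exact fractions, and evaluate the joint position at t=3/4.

Δ: Δ0=-2/3, Δ1=-5/2
row 1: diag=10, rhs=-11; c'=1/5, d'=-11/10
back: M1=-11/10
M: M0=0, M1=-11/10, M2=0
seg 0: a=5, c=M0/2=0, d=(M1−M0)/(6·3)=-11/180, b=Δ0−h0·(2M0+M1)/6=-7/60
seg 1: a=3, c=M1/2=-11/20, d=(M2−M1)/(6·2)=11/120, b=Δ1−h1·(2M1+M2)/6=-53/30
t_q=3/4 → seg 0, τ=3/4; S=5+-7/60·τ+0·τ²+-11/180·τ³=1251/256

  seg 0: a=5 b=-7/60 c=0 d=-11/180
  seg 1: a=3 b=-53/30 c=-11/20 d=11/120
S(3/4) = 1251/256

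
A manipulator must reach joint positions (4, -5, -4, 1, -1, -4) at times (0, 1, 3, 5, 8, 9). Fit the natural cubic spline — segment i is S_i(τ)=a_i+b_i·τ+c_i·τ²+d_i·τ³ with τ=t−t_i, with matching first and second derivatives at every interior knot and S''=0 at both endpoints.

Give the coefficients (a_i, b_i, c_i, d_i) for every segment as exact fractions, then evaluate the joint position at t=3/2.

Δ: Δ0=-9, Δ1=1/2, Δ2=5/2, Δ3=-2/3, Δ4=-3
row 1: diag=6, rhs=57; c'=1/3, d'=19/2
row 2: denom=8−2·1/3=22/3; d'=(12−2·19/2)/(22/3)=-21/22
row 3: denom=10−2·3/11=104/11; d'=(-19−2·-21/22)/(104/11)=-47/26
row 4: denom=8−3·33/104=733/104; d'=(-14−3·-47/26)/(733/104)=-892/733
back: M4=-892/733
back: M3=-47/26−33/104·-892/733=-1042/733
back: M2=-21/22−3/11·-1042/733=-831/1466
back: M1=19/2−1/3·-831/1466=7102/733
M: M0=0, M1=7102/733, M2=-831/1466, M3=-1042/733, M4=-892/733, M5=0
seg 0: a=4, c=M0/2=0, d=(M1−M0)/(6·1)=3551/2199, b=Δ0−h0·(2M0+M1)/6=-23342/2199
seg 1: a=-5, c=M1/2=3551/733, d=(M2−M1)/(6·2)=-15035/17592, b=Δ1−h1·(2M1+M2)/6=-12689/2199
seg 2: a=-4, c=M2/2=-831/2932, d=(M3−M2)/(6·2)=-1253/17592, b=Δ2−h2·(2M2+M3)/6=14741/4398
seg 3: a=1, c=M3/2=-521/733, d=(M4−M3)/(6·3)=25/2199, b=Δ3−h3·(2M3+M4)/6=2998/2199
seg 4: a=-1, c=M4/2=-446/733, d=(M5−M4)/(6·1)=446/2199, b=Δ4−h4·(2M4+M5)/6=-5705/2199
t_q=3/2 → seg 1, τ=1/2; S=-5+-12689/2199·τ+3551/733·τ²+-15035/17592·τ³=-318105/46912

  seg 0: a=4 b=-23342/2199 c=0 d=3551/2199
  seg 1: a=-5 b=-12689/2199 c=3551/733 d=-15035/17592
  seg 2: a=-4 b=14741/4398 c=-831/2932 d=-1253/17592
  seg 3: a=1 b=2998/2199 c=-521/733 d=25/2199
  seg 4: a=-1 b=-5705/2199 c=-446/733 d=446/2199
S(3/2) = -318105/46912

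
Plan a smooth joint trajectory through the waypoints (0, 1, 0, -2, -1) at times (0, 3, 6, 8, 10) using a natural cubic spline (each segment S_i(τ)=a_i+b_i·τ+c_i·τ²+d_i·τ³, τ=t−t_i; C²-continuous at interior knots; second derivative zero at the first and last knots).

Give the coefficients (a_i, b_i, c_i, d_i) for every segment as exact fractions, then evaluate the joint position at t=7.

Δ: Δ0=1/3, Δ1=-1/3, Δ2=-1, Δ3=1/2
row 1: diag=12, rhs=-4; c'=1/4, d'=-1/3
row 2: denom=10−3·1/4=37/4; d'=(-4−3·-1/3)/(37/4)=-12/37
row 3: denom=8−2·8/37=280/37; d'=(9−2·-12/37)/(280/37)=51/40
back: M3=51/40
back: M2=-12/37−8/37·51/40=-3/5
back: M1=-1/3−1/4·-3/5=-11/60
M: M0=0, M1=-11/60, M2=-3/5, M3=51/40, M4=0
seg 0: a=0, c=M0/2=0, d=(M1−M0)/(6·3)=-11/1080, b=Δ0−h0·(2M0+M1)/6=17/40
seg 1: a=1, c=M1/2=-11/120, d=(M2−M1)/(6·3)=-5/216, b=Δ1−h1·(2M1+M2)/6=3/20
seg 2: a=0, c=M2/2=-3/10, d=(M3−M2)/(6·2)=5/32, b=Δ2−h2·(2M2+M3)/6=-41/40
seg 3: a=-2, c=M3/2=51/80, d=(M4−M3)/(6·2)=-17/160, b=Δ3−h3·(2M3+M4)/6=-7/20
t_q=7 → seg 2, τ=1; S=0+-41/40·τ+-3/10·τ²+5/32·τ³=-187/160

  seg 0: a=0 b=17/40 c=0 d=-11/1080
  seg 1: a=1 b=3/20 c=-11/120 d=-5/216
  seg 2: a=0 b=-41/40 c=-3/10 d=5/32
  seg 3: a=-2 b=-7/20 c=51/80 d=-17/160
S(7) = -187/160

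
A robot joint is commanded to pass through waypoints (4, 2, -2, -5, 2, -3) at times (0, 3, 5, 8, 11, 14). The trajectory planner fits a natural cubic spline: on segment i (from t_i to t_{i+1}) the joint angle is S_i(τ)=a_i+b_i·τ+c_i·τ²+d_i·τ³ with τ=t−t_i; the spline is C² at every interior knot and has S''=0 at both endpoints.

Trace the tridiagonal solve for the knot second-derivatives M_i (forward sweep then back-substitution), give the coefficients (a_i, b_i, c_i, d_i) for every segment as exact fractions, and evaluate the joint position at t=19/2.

  seg 0: a=4 b=-57/220 c=0 d=-269/5940
  seg 1: a=2 b=-163/110 c=-269/660 d=49/660
  seg 2: a=-2 b=-733/330 c=5/132 d=731/5940
  seg 3: a=-5 b=877/660 c=63/55 d=-107/396
  seg 4: a=2 b=299/330 c=-283/220 d=283/1980
S(19/2) = -2361/1760

Δ: Δ0=-2/3, Δ1=-2, Δ2=-1, Δ3=7/3, Δ4=-5/3
row 1: diag=10, rhs=-8; c'=1/5, d'=-4/5
row 2: denom=10−2·1/5=48/5; d'=(6−2·-4/5)/(48/5)=19/24
row 3: denom=12−3·5/16=177/16; d'=(20−3·19/24)/(177/16)=94/59
row 4: denom=12−3·16/59=660/59; d'=(-24−3·94/59)/(660/59)=-283/110
back: M4=-283/110
back: M3=94/59−16/59·-283/110=126/55
back: M2=19/24−5/16·126/55=5/66
back: M1=-4/5−1/5·5/66=-269/330
M: M0=0, M1=-269/330, M2=5/66, M3=126/55, M4=-283/110, M5=0
seg 0: a=4, c=M0/2=0, d=(M1−M0)/(6·3)=-269/5940, b=Δ0−h0·(2M0+M1)/6=-57/220
seg 1: a=2, c=M1/2=-269/660, d=(M2−M1)/(6·2)=49/660, b=Δ1−h1·(2M1+M2)/6=-163/110
seg 2: a=-2, c=M2/2=5/132, d=(M3−M2)/(6·3)=731/5940, b=Δ2−h2·(2M2+M3)/6=-733/330
seg 3: a=-5, c=M3/2=63/55, d=(M4−M3)/(6·3)=-107/396, b=Δ3−h3·(2M3+M4)/6=877/660
seg 4: a=2, c=M4/2=-283/220, d=(M5−M4)/(6·3)=283/1980, b=Δ4−h4·(2M4+M5)/6=299/330
t_q=19/2 → seg 3, τ=3/2; S=-5+877/660·τ+63/55·τ²+-107/396·τ³=-2361/1760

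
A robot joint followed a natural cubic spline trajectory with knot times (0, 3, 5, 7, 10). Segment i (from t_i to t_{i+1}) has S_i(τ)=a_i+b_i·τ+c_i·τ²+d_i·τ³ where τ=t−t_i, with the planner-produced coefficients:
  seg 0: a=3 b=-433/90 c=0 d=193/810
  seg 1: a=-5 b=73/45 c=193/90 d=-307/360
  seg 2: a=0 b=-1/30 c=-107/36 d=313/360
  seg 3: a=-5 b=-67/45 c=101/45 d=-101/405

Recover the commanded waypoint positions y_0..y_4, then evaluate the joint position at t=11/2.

y_0 = S_0(0) = a_0 = 3
y_1 = S_1(0) = a_1 = -5
y_2 = S_2(0) = a_2 = 0
y_3 = S_3(0) = a_3 = -5
y_4 = S_3(3) = 4
t_q=11/2 is in segment 2 (τ=1/2); S_2(τ)=-125/192

y_0=3 y_1=-5 y_2=0 y_3=-5 y_4=4
S(11/2) = -125/192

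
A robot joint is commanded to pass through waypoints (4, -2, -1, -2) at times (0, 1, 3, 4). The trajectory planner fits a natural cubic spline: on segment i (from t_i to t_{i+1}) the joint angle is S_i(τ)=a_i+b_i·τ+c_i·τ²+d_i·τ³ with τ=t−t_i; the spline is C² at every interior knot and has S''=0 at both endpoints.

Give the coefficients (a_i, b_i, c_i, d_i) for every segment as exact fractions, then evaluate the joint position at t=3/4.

Δ: Δ0=-6, Δ1=1/2, Δ2=-1
row 1: diag=6, rhs=39; c'=1/3, d'=13/2
row 2: denom=6−2·1/3=16/3; d'=(-9−2·13/2)/(16/3)=-33/8
back: M2=-33/8
back: M1=13/2−1/3·-33/8=63/8
M: M0=0, M1=63/8, M2=-33/8, M3=0
seg 0: a=4, c=M0/2=0, d=(M1−M0)/(6·1)=21/16, b=Δ0−h0·(2M0+M1)/6=-117/16
seg 1: a=-2, c=M1/2=63/16, d=(M2−M1)/(6·2)=-1, b=Δ1−h1·(2M1+M2)/6=-27/8
seg 2: a=-1, c=M2/2=-33/16, d=(M3−M2)/(6·1)=11/16, b=Δ2−h2·(2M2+M3)/6=3/8
t_q=3/4 → seg 0, τ=3/4; S=4+-117/16·τ+0·τ²+21/16·τ³=-953/1024

  seg 0: a=4 b=-117/16 c=0 d=21/16
  seg 1: a=-2 b=-27/8 c=63/16 d=-1
  seg 2: a=-1 b=3/8 c=-33/16 d=11/16
S(3/4) = -953/1024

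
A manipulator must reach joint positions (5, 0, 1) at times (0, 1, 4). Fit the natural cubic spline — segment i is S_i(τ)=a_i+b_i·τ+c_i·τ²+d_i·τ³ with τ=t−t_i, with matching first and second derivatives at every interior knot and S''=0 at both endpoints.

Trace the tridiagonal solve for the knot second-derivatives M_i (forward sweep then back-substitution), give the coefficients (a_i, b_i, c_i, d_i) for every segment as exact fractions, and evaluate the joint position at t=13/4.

  seg 0: a=5 b=-17/3 c=0 d=2/3
  seg 1: a=0 b=-11/3 c=2 d=-2/9
S(13/4) = -21/32

Δ: Δ0=-5, Δ1=1/3
row 1: diag=8, rhs=32; c'=3/8, d'=4
back: M1=4
M: M0=0, M1=4, M2=0
seg 0: a=5, c=M0/2=0, d=(M1−M0)/(6·1)=2/3, b=Δ0−h0·(2M0+M1)/6=-17/3
seg 1: a=0, c=M1/2=2, d=(M2−M1)/(6·3)=-2/9, b=Δ1−h1·(2M1+M2)/6=-11/3
t_q=13/4 → seg 1, τ=9/4; S=0+-11/3·τ+2·τ²+-2/9·τ³=-21/32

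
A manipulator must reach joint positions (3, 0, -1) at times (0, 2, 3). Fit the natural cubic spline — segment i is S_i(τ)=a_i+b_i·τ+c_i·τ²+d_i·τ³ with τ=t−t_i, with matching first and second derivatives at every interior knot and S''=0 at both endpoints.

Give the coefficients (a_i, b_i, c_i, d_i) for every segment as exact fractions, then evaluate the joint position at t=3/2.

Δ: Δ0=-3/2, Δ1=-1
row 1: diag=6, rhs=3; c'=1/6, d'=1/2
back: M1=1/2
M: M0=0, M1=1/2, M2=0
seg 0: a=3, c=M0/2=0, d=(M1−M0)/(6·2)=1/24, b=Δ0−h0·(2M0+M1)/6=-5/3
seg 1: a=0, c=M1/2=1/4, d=(M2−M1)/(6·1)=-1/12, b=Δ1−h1·(2M1+M2)/6=-7/6
t_q=3/2 → seg 0, τ=3/2; S=3+-5/3·τ+0·τ²+1/24·τ³=41/64

  seg 0: a=3 b=-5/3 c=0 d=1/24
  seg 1: a=0 b=-7/6 c=1/4 d=-1/12
S(3/2) = 41/64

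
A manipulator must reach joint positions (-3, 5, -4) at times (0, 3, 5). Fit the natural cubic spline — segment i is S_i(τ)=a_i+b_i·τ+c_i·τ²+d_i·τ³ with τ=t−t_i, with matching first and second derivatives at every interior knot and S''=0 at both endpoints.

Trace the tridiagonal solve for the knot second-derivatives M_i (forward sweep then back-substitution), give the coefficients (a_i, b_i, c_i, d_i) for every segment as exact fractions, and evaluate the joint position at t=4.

  seg 0: a=-3 b=289/60 c=0 d=-43/180
  seg 1: a=5 b=-49/30 c=-43/20 d=43/120
S(4) = 63/40

Δ: Δ0=8/3, Δ1=-9/2
row 1: diag=10, rhs=-43; c'=1/5, d'=-43/10
back: M1=-43/10
M: M0=0, M1=-43/10, M2=0
seg 0: a=-3, c=M0/2=0, d=(M1−M0)/(6·3)=-43/180, b=Δ0−h0·(2M0+M1)/6=289/60
seg 1: a=5, c=M1/2=-43/20, d=(M2−M1)/(6·2)=43/120, b=Δ1−h1·(2M1+M2)/6=-49/30
t_q=4 → seg 1, τ=1; S=5+-49/30·τ+-43/20·τ²+43/120·τ³=63/40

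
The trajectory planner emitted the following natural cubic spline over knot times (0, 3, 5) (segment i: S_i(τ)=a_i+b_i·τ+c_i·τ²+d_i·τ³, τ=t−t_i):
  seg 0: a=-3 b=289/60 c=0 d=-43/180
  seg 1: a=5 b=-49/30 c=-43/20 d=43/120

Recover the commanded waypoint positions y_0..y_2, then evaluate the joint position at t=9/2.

y_0=-3 y_1=5 y_2=-4
S(9/2) = -69/64

y_0 = S_0(0) = a_0 = -3
y_1 = S_1(0) = a_1 = 5
y_2 = S_1(2) = -4
t_q=9/2 is in segment 1 (τ=3/2); S_1(τ)=-69/64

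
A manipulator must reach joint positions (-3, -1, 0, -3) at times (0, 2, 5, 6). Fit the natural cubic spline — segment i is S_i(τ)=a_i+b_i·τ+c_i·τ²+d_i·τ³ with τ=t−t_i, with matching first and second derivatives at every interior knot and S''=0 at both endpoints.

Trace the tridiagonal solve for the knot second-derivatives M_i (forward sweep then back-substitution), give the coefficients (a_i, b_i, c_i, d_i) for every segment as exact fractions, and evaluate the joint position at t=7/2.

Δ: Δ0=1, Δ1=1/3, Δ2=-3
row 1: diag=10, rhs=-4; c'=3/10, d'=-2/5
row 2: denom=8−3·3/10=71/10; d'=(-20−3·-2/5)/(71/10)=-188/71
back: M2=-188/71
back: M1=-2/5−3/10·-188/71=28/71
M: M0=0, M1=28/71, M2=-188/71, M3=0
seg 0: a=-3, c=M0/2=0, d=(M1−M0)/(6·2)=7/213, b=Δ0−h0·(2M0+M1)/6=185/213
seg 1: a=-1, c=M1/2=14/71, d=(M2−M1)/(6·3)=-12/71, b=Δ1−h1·(2M1+M2)/6=269/213
seg 2: a=0, c=M2/2=-94/71, d=(M3−M2)/(6·1)=94/213, b=Δ2−h2·(2M2+M3)/6=-451/213
t_q=7/2 → seg 1, τ=3/2; S=-1+269/213·τ+14/71·τ²+-12/71·τ³=109/142

  seg 0: a=-3 b=185/213 c=0 d=7/213
  seg 1: a=-1 b=269/213 c=14/71 d=-12/71
  seg 2: a=0 b=-451/213 c=-94/71 d=94/213
S(7/2) = 109/142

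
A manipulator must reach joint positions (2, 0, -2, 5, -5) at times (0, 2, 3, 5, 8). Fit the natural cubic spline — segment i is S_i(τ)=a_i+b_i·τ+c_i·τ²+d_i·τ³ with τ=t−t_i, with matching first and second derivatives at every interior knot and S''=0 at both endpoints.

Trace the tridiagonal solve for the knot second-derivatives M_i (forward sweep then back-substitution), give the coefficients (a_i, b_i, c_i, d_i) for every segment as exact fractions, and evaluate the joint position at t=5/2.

  seg 0: a=2 b=-115/489 c=0 d=-187/978
  seg 1: a=0 b=-1237/489 c=-187/163 d=820/489
  seg 2: a=-2 b=101/489 c=633/163 d=-4375/3912
  seg 3: a=5 b=2269/978 c=-1843/652 d=1843/5868
S(5/2) = -875/652

Δ: Δ0=-1, Δ1=-2, Δ2=7/2, Δ3=-10/3
row 1: diag=6, rhs=-6; c'=1/6, d'=-1
row 2: denom=6−1·1/6=35/6; d'=(33−1·-1)/(35/6)=204/35
row 3: denom=10−2·12/35=326/35; d'=(-41−2·204/35)/(326/35)=-1843/326
back: M3=-1843/326
back: M2=204/35−12/35·-1843/326=1266/163
back: M1=-1−1/6·1266/163=-374/163
M: M0=0, M1=-374/163, M2=1266/163, M3=-1843/326, M4=0
seg 0: a=2, c=M0/2=0, d=(M1−M0)/(6·2)=-187/978, b=Δ0−h0·(2M0+M1)/6=-115/489
seg 1: a=0, c=M1/2=-187/163, d=(M2−M1)/(6·1)=820/489, b=Δ1−h1·(2M1+M2)/6=-1237/489
seg 2: a=-2, c=M2/2=633/163, d=(M3−M2)/(6·2)=-4375/3912, b=Δ2−h2·(2M2+M3)/6=101/489
seg 3: a=5, c=M3/2=-1843/652, d=(M4−M3)/(6·3)=1843/5868, b=Δ3−h3·(2M3+M4)/6=2269/978
t_q=5/2 → seg 1, τ=1/2; S=0+-1237/489·τ+-187/163·τ²+820/489·τ³=-875/652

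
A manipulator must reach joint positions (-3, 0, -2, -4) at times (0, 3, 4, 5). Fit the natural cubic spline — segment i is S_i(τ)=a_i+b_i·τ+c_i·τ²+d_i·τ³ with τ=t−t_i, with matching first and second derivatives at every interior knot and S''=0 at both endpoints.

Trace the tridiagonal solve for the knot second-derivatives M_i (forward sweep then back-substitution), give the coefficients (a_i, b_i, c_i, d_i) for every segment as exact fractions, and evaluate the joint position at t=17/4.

  seg 0: a=-3 b=67/31 c=0 d=-4/31
  seg 1: a=0 b=-41/31 c=-36/31 d=15/31
  seg 2: a=-2 b=-68/31 c=9/31 d=-3/31
S(17/4) = -5023/1984

Δ: Δ0=1, Δ1=-2, Δ2=-2
row 1: diag=8, rhs=-18; c'=1/8, d'=-9/4
row 2: denom=4−1·1/8=31/8; d'=(0−1·-9/4)/(31/8)=18/31
back: M2=18/31
back: M1=-9/4−1/8·18/31=-72/31
M: M0=0, M1=-72/31, M2=18/31, M3=0
seg 0: a=-3, c=M0/2=0, d=(M1−M0)/(6·3)=-4/31, b=Δ0−h0·(2M0+M1)/6=67/31
seg 1: a=0, c=M1/2=-36/31, d=(M2−M1)/(6·1)=15/31, b=Δ1−h1·(2M1+M2)/6=-41/31
seg 2: a=-2, c=M2/2=9/31, d=(M3−M2)/(6·1)=-3/31, b=Δ2−h2·(2M2+M3)/6=-68/31
t_q=17/4 → seg 2, τ=1/4; S=-2+-68/31·τ+9/31·τ²+-3/31·τ³=-5023/1984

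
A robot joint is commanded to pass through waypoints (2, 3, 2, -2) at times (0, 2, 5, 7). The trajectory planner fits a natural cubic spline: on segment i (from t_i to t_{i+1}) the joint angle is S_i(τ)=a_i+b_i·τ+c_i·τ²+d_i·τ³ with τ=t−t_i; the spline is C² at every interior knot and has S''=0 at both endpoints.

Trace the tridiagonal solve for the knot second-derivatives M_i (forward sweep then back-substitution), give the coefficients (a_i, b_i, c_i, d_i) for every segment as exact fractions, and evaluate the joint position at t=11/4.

Δ: Δ0=1/2, Δ1=-1/3, Δ2=-2
row 1: diag=10, rhs=-5; c'=3/10, d'=-1/2
row 2: denom=10−3·3/10=91/10; d'=(-10−3·-1/2)/(91/10)=-85/91
back: M2=-85/91
back: M1=-1/2−3/10·-85/91=-20/91
M: M0=0, M1=-20/91, M2=-85/91, M3=0
seg 0: a=2, c=M0/2=0, d=(M1−M0)/(6·2)=-5/273, b=Δ0−h0·(2M0+M1)/6=313/546
seg 1: a=3, c=M1/2=-10/91, d=(M2−M1)/(6·3)=-5/126, b=Δ1−h1·(2M1+M2)/6=193/546
seg 2: a=2, c=M2/2=-85/182, d=(M3−M2)/(6·2)=85/1092, b=Δ2−h2·(2M2+M3)/6=-376/273
t_q=11/4 → seg 1, τ=3/4; S=3+193/546·τ+-10/91·τ²+-5/126·τ³=37117/11648

  seg 0: a=2 b=313/546 c=0 d=-5/273
  seg 1: a=3 b=193/546 c=-10/91 d=-5/126
  seg 2: a=2 b=-376/273 c=-85/182 d=85/1092
S(11/4) = 37117/11648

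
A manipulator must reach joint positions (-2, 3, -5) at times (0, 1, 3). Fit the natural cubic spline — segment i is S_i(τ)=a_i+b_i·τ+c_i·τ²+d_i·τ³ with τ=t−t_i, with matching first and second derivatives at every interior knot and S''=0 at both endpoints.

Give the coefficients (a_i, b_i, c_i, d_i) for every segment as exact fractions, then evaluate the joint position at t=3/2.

  seg 0: a=-2 b=13/2 c=0 d=-3/2
  seg 1: a=3 b=2 c=-9/2 d=3/4
S(3/2) = 95/32

Δ: Δ0=5, Δ1=-4
row 1: diag=6, rhs=-54; c'=1/3, d'=-9
back: M1=-9
M: M0=0, M1=-9, M2=0
seg 0: a=-2, c=M0/2=0, d=(M1−M0)/(6·1)=-3/2, b=Δ0−h0·(2M0+M1)/6=13/2
seg 1: a=3, c=M1/2=-9/2, d=(M2−M1)/(6·2)=3/4, b=Δ1−h1·(2M1+M2)/6=2
t_q=3/2 → seg 1, τ=1/2; S=3+2·τ+-9/2·τ²+3/4·τ³=95/32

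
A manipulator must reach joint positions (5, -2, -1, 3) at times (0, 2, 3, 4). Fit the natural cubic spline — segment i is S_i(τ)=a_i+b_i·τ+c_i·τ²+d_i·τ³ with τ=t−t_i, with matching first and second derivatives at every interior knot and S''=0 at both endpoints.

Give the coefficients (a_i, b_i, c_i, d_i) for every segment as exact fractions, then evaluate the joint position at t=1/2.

  seg 0: a=5 b=-221/46 c=0 d=15/46
  seg 1: a=-2 b=-41/46 c=45/23 d=-3/46
  seg 2: a=-1 b=65/23 c=81/46 d=-27/46
S(1/2) = 971/368

Δ: Δ0=-7/2, Δ1=1, Δ2=4
row 1: diag=6, rhs=27; c'=1/6, d'=9/2
row 2: denom=4−1·1/6=23/6; d'=(18−1·9/2)/(23/6)=81/23
back: M2=81/23
back: M1=9/2−1/6·81/23=90/23
M: M0=0, M1=90/23, M2=81/23, M3=0
seg 0: a=5, c=M0/2=0, d=(M1−M0)/(6·2)=15/46, b=Δ0−h0·(2M0+M1)/6=-221/46
seg 1: a=-2, c=M1/2=45/23, d=(M2−M1)/(6·1)=-3/46, b=Δ1−h1·(2M1+M2)/6=-41/46
seg 2: a=-1, c=M2/2=81/46, d=(M3−M2)/(6·1)=-27/46, b=Δ2−h2·(2M2+M3)/6=65/23
t_q=1/2 → seg 0, τ=1/2; S=5+-221/46·τ+0·τ²+15/46·τ³=971/368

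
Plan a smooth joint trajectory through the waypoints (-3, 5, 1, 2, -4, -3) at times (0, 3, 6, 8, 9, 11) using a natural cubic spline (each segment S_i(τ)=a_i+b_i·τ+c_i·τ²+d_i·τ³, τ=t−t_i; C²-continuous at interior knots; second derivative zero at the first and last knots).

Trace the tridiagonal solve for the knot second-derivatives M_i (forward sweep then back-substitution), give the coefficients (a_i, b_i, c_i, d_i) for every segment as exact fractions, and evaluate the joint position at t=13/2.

Δ: Δ0=8/3, Δ1=-4/3, Δ2=1/2, Δ3=-6, Δ4=1/2
row 1: diag=12, rhs=-24; c'=1/4, d'=-2
row 2: denom=10−3·1/4=37/4; d'=(11−3·-2)/(37/4)=68/37
row 3: denom=6−2·8/37=206/37; d'=(-39−2·68/37)/(206/37)=-1579/206
row 4: denom=6−1·37/206=1199/206; d'=(39−1·-1579/206)/(1199/206)=9613/1199
back: M4=9613/1199
back: M3=-1579/206−37/206·9613/1199=-10917/1199
back: M2=68/37−8/37·-10917/1199=4564/1199
back: M1=-2−1/4·4564/1199=-3539/1199
M: M0=0, M1=-3539/1199, M2=4564/1199, M3=-10917/1199, M4=9613/1199, M5=0
seg 0: a=-3, c=M0/2=0, d=(M1−M0)/(6·3)=-3539/21582, b=Δ0−h0·(2M0+M1)/6=29801/7194
seg 1: a=5, c=M1/2=-3539/2398, d=(M2−M1)/(6·3)=2701/7194, b=Δ1−h1·(2M1+M2)/6=-1025/3597
seg 2: a=1, c=M2/2=2282/1199, d=(M3−M2)/(6·2)=-15481/14388, b=Δ2−h2·(2M2+M3)/6=7175/7194
seg 3: a=2, c=M3/2=-10917/2398, d=(M4−M3)/(6·1)=10265/3597, b=Δ3−h3·(2M3+M4)/6=-2813/654
seg 4: a=-4, c=M4/2=9613/2398, d=(M5−M4)/(6·2)=-9613/14388, b=Δ4−h4·(2M4+M5)/6=-34855/7194
t_q=13/2 → seg 2, τ=1/2; S=1+7175/7194·τ+2282/1199·τ²+-15481/14388·τ³=70597/38368

  seg 0: a=-3 b=29801/7194 c=0 d=-3539/21582
  seg 1: a=5 b=-1025/3597 c=-3539/2398 d=2701/7194
  seg 2: a=1 b=7175/7194 c=2282/1199 d=-15481/14388
  seg 3: a=2 b=-2813/654 c=-10917/2398 d=10265/3597
  seg 4: a=-4 b=-34855/7194 c=9613/2398 d=-9613/14388
S(13/2) = 70597/38368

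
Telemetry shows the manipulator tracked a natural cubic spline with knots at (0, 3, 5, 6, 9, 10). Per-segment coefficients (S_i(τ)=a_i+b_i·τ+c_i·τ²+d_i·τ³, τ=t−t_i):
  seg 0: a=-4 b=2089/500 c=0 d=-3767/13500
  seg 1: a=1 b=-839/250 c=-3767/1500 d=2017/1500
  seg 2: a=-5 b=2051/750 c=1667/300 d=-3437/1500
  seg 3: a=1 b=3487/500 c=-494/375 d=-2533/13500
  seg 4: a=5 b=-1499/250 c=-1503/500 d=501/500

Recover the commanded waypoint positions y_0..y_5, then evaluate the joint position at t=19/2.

y_0=-4 y_1=1 y_2=-5 y_3=1 y_4=5 y_5=-3
S(19/2) = 5503/4000

y_0 = S_0(0) = a_0 = -4
y_1 = S_1(0) = a_1 = 1
y_2 = S_2(0) = a_2 = -5
y_3 = S_3(0) = a_3 = 1
y_4 = S_4(0) = a_4 = 5
y_5 = S_4(1) = -3
t_q=19/2 is in segment 4 (τ=1/2); S_4(τ)=5503/4000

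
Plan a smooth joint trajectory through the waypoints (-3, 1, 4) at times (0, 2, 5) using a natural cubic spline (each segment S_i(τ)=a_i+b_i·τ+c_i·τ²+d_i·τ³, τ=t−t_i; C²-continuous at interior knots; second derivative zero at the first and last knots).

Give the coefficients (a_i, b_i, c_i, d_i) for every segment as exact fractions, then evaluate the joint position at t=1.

Δ: Δ0=2, Δ1=1
row 1: diag=10, rhs=-6; c'=3/10, d'=-3/5
back: M1=-3/5
M: M0=0, M1=-3/5, M2=0
seg 0: a=-3, c=M0/2=0, d=(M1−M0)/(6·2)=-1/20, b=Δ0−h0·(2M0+M1)/6=11/5
seg 1: a=1, c=M1/2=-3/10, d=(M2−M1)/(6·3)=1/30, b=Δ1−h1·(2M1+M2)/6=8/5
t_q=1 → seg 0, τ=1; S=-3+11/5·τ+0·τ²+-1/20·τ³=-17/20

  seg 0: a=-3 b=11/5 c=0 d=-1/20
  seg 1: a=1 b=8/5 c=-3/10 d=1/30
S(1) = -17/20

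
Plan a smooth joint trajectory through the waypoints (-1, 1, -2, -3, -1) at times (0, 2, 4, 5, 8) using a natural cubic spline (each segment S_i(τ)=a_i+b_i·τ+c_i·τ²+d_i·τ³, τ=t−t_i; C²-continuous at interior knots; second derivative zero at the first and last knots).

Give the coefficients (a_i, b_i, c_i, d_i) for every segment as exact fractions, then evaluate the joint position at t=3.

  seg 0: a=-1 b=1765/1032 c=0 d=-733/4128
  seg 1: a=1 b=-217/516 c=-733/688 d=1085/4128
  seg 2: a=-2 b=-1577/1032 c=22/43 d=17/1032
  seg 3: a=-3 b=-235/516 c=193/344 d=-193/3096
S(3) = -307/1376

Δ: Δ0=1, Δ1=-3/2, Δ2=-1, Δ3=2/3
row 1: diag=8, rhs=-15; c'=1/4, d'=-15/8
row 2: denom=6−2·1/4=11/2; d'=(3−2·-15/8)/(11/2)=27/22
row 3: denom=8−1·2/11=86/11; d'=(10−1·27/22)/(86/11)=193/172
back: M3=193/172
back: M2=27/22−2/11·193/172=44/43
back: M1=-15/8−1/4·44/43=-733/344
M: M0=0, M1=-733/344, M2=44/43, M3=193/172, M4=0
seg 0: a=-1, c=M0/2=0, d=(M1−M0)/(6·2)=-733/4128, b=Δ0−h0·(2M0+M1)/6=1765/1032
seg 1: a=1, c=M1/2=-733/688, d=(M2−M1)/(6·2)=1085/4128, b=Δ1−h1·(2M1+M2)/6=-217/516
seg 2: a=-2, c=M2/2=22/43, d=(M3−M2)/(6·1)=17/1032, b=Δ2−h2·(2M2+M3)/6=-1577/1032
seg 3: a=-3, c=M3/2=193/344, d=(M4−M3)/(6·3)=-193/3096, b=Δ3−h3·(2M3+M4)/6=-235/516
t_q=3 → seg 1, τ=1; S=1+-217/516·τ+-733/688·τ²+1085/4128·τ³=-307/1376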